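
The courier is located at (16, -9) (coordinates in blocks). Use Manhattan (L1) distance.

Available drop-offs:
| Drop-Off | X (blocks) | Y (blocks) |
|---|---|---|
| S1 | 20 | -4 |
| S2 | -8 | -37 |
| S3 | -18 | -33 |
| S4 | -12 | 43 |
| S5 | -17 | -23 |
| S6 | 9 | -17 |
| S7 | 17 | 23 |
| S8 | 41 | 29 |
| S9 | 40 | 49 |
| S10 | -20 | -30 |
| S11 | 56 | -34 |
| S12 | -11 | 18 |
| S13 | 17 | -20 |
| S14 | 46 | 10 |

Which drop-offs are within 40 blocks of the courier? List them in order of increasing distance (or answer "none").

Distances from (16, -9):
S1: |4| + |5| = 4 + 5 = 9 blocks
S2: |-24| + |-28| = 24 + 28 = 52 blocks
S3: |-34| + |-24| = 34 + 24 = 58 blocks
S4: |-28| + |52| = 28 + 52 = 80 blocks
S5: |-33| + |-14| = 33 + 14 = 47 blocks
S6: |-7| + |-8| = 7 + 8 = 15 blocks
S7: |1| + |32| = 1 + 32 = 33 blocks
S8: |25| + |38| = 25 + 38 = 63 blocks
S9: |24| + |58| = 24 + 58 = 82 blocks
S10: |-36| + |-21| = 36 + 21 = 57 blocks
S11: |40| + |-25| = 40 + 25 = 65 blocks
S12: |-27| + |27| = 27 + 27 = 54 blocks
S13: |1| + |-11| = 1 + 11 = 12 blocks
S14: |30| + |19| = 30 + 19 = 49 blocks
Threshold 40 blocks: S1 (9 blocks), S13 (12 blocks), S6 (15 blocks), S7 (33 blocks) are within range.

S1, S13, S6, S7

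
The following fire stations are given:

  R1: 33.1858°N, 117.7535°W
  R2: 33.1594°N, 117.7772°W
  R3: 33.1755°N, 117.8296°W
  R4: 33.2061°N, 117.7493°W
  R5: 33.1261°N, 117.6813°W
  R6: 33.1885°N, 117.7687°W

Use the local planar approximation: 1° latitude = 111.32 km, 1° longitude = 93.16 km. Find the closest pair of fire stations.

Pairwise distances:
R1–R6: 1.4476 km
R1–R4: 2.2934 km
R4–R6: 2.6655 km
R2–R6: 3.3348 km
R1–R2: 3.6758 km
R2–R3: 5.2002 km
R2–R4: 5.8122 km
R3–R6: 5.8551 km
R1–R3: 7.1816 km
R3–R4: 8.2198 km
R1–R5: 9.4556 km
R2–R5: 9.6726 km
R5–R6: 10.7027 km
R4–R5: 10.9289 km
R3–R5: 14.8699 km
Closest pair: R1–R6 at 1.4476 km.

R1 and R6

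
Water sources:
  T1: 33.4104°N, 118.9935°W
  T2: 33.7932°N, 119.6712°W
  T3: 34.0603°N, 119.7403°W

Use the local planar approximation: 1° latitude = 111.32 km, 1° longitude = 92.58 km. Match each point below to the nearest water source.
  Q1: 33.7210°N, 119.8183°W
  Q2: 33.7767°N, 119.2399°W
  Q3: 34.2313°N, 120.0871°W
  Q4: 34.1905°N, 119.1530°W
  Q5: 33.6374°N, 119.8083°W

Q1→T2; Q2→T2; Q3→T3; Q4→T3; Q5→T2

Q1 at 33.7210°N, 119.8183°W:
  T1: √((-0.3106·111.32)² + (0.8248·92.58)²) = √(1195.499223 + 5830.847156) = 83.8233 km
  T2: √((0.0722·111.32)² + (0.1471·92.58)²) = √(64.598256 + 185.464033) = 15.8134 km
  T3: √((0.3393·111.32)² + (0.0780·92.58)²) = √(1426.639074 + 52.146307) = 38.4550 km
  → nearest: T2 (15.8134 km)
Q2 at 33.7767°N, 119.2399°W:
  T1: √((-0.3663·111.32)² + (0.2464·92.58)²) = √(1662.724257 + 520.374204) = 46.7236 km
  T2: √((0.0165·111.32)² + (-0.4313·92.58)²) = √(3.373761 + 1594.385255) = 39.9720 km
  T3: √((0.2836·111.32)² + (-0.5004·92.58)²) = √(996.687125 + 2146.193894) = 56.0614 km
  → nearest: T2 (39.9720 km)
Q3 at 34.2313°N, 120.0871°W:
  T1: √((-0.8209·111.32)² + (1.0936·92.58)²) = √(8350.777390 + 10250.648840) = 136.3870 km
  T2: √((-0.4381·111.32)² + (0.4159·92.58)²) = √(2378.443842 + 1482.559710) = 62.1370 km
  T3: √((-0.1710·111.32)² + (0.3468·92.58)²) = √(362.358636 + 1030.843010) = 37.3256 km
  → nearest: T3 (37.3256 km)
Q4 at 34.1905°N, 119.1530°W:
  T1: √((-0.7801·111.32)² + (0.1595·92.58)²) = √(7541.312734 + 218.049818) = 88.0872 km
  T2: √((-0.3973·111.32)² + (-0.5182·92.58)²) = √(1956.066095 + 2301.596403) = 65.2508 km
  T3: √((-0.1302·111.32)² + (-0.5873·92.58)²) = √(210.072094 + 2956.339830) = 56.2709 km
  → nearest: T3 (56.2709 km)
Q5 at 33.6374°N, 119.8083°W:
  T1: √((-0.2270·111.32)² + (0.8148·92.58)²) = √(638.554706 + 5690.316116) = 79.5542 km
  T2: √((0.1558·111.32)² + (0.1371·92.58)²) = √(300.802403 + 161.105090) = 21.4920 km
  T3: √((0.4229·111.32)² + (0.0680·92.58)²) = √(2216.265396 + 39.632565) = 47.4963 km
  → nearest: T2 (21.4920 km)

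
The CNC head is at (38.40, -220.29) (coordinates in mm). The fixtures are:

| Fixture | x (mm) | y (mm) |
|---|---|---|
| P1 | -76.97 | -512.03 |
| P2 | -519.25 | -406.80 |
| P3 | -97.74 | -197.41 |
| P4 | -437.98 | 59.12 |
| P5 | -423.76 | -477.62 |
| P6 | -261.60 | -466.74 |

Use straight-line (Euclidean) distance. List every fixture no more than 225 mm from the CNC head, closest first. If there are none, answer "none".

P3

Distances from (38.40, -220.29):
P1: √((-115.37)² + (-291.74)²) = √(13310.2369 + 85112.2276) = 313.72 mm
P2: √((-557.65)² + (-186.51)²) = √(310973.5225 + 34785.9801) = 588.01 mm
P3: √((-136.14)² + (22.88)²) = √(18534.0996 + 523.4944) = 138.05 mm
P4: √((-476.38)² + (279.41)²) = √(226937.9044 + 78069.9481) = 552.28 mm
P5: √((-462.16)² + (-257.33)²) = √(213591.8656 + 66218.7289) = 528.97 mm
P6: √((-300.00)² + (-246.45)²) = √(90000.0000 + 60737.6025) = 388.25 mm
Threshold 225 mm: P3 (138.05 mm) is within range.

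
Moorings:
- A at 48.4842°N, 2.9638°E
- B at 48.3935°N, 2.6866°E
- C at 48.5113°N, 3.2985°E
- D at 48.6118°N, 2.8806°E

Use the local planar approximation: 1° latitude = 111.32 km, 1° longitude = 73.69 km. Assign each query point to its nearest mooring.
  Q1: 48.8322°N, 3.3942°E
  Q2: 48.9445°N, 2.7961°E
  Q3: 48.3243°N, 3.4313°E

Q1→C; Q2→D; Q3→C

Q1 at 48.8322°N, 3.3942°E:
  A: √((-0.3480·111.32)² + (-0.4304·73.69)²) = √(1500.738013 + 1005.915820) = 50.0665 km
  B: √((-0.4387·111.32)² + (-0.7076·73.69)²) = √(2384.963100 + 2718.897038) = 71.4413 km
  C: √((-0.3209·111.32)² + (-0.0957·73.69)²) = √(1276.103293 + 49.732580) = 36.4120 km
  D: √((-0.2204·111.32)² + (-0.5136·73.69)²) = √(601.962692 + 1432.409337) = 45.1040 km
  → nearest: C (36.4120 km)
Q2 at 48.9445°N, 2.7961°E:
  A: √((-0.4603·111.32)² + (0.1677·73.69)²) = √(2625.598678 + 152.715542) = 52.7097 km
  B: √((-0.5510·111.32)² + (-0.1095·73.69)²) = √(3762.266825 + 65.109649) = 61.8658 km
  C: √((-0.4332·111.32)² + (0.5024·73.69)²) = √(2325.537201 + 1370.617822) = 60.7960 km
  D: √((-0.3327·111.32)² + (0.0845·73.69)²) = √(1371.677444 + 38.773101) = 37.5560 km
  → nearest: D (37.5560 km)
Q3 at 48.3243°N, 3.4313°E:
  A: √((0.1599·111.32)² + (-0.4675·73.69)²) = √(316.842421 + 1186.807668) = 38.7769 km
  B: √((0.0692·111.32)² + (-0.7447·73.69)²) = √(59.341509 + 3011.478873) = 55.4150 km
  C: √((0.1870·111.32)² + (-0.1328·73.69)²) = √(433.340828 + 95.766422) = 23.0023 km
  D: √((0.2875·111.32)² + (-0.5507·73.69)²) = √(1024.288020 + 1646.824297) = 51.6828 km
  → nearest: C (23.0023 km)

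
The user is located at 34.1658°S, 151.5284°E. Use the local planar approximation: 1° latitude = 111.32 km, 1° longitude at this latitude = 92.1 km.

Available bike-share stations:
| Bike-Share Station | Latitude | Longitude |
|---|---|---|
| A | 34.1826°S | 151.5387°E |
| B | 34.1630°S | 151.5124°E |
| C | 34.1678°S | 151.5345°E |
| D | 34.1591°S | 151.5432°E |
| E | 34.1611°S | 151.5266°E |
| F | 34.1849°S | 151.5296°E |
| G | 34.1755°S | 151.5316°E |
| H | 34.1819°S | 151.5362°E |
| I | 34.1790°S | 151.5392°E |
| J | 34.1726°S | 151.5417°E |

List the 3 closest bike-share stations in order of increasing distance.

E, C, G

Distances from 34.1658°S, 151.5284°E:
A: √((-0.0168·111.32)² + (0.0103·92.1)²) = √(3.497558 + 0.899899) = 2.0970 km
B: √((0.0028·111.32)² + (-0.0160·92.1)²) = √(0.097154 + 2.171497) = 1.5062 km
C: √((-0.0020·111.32)² + (0.0061·92.1)²) = √(0.049569 + 0.315630) = 0.6043 km
D: √((0.0067·111.32)² + (0.0148·92.1)²) = √(0.556283 + 1.857987) = 1.5538 km
E: √((0.0047·111.32)² + (-0.0018·92.1)²) = √(0.273742 + 0.027483) = 0.5488 km
F: √((-0.0191·111.32)² + (0.0012·92.1)²) = √(4.520777 + 0.012215) = 2.1291 km
G: √((-0.0097·111.32)² + (0.0032·92.1)²) = √(1.165977 + 0.086860) = 1.1193 km
H: √((-0.0161·111.32)² + (0.0078·92.1)²) = √(3.212167 + 0.516070) = 1.9309 km
I: √((-0.0132·111.32)² + (0.0108·92.1)²) = √(2.159207 + 0.989388) = 1.7744 km
J: √((-0.0068·111.32)² + (0.0133·92.1)²) = √(0.573013 + 1.500454) = 1.4400 km
Sorted: E (0.5488 km) < C (0.6043 km) < G (1.1193 km) < J (1.4400 km) < B (1.5062 km) < …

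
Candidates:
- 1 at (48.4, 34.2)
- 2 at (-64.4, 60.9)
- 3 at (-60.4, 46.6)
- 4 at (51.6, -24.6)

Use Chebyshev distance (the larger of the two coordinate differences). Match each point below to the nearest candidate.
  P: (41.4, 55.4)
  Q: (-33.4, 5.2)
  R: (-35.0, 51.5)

P→1; Q→3; R→3

P at (41.4, 55.4):
  1: 21.2
  2: 105.8
  3: 101.8
  4: 80.0
  → nearest: 1 (21.2)
Q at (-33.4, 5.2):
  1: 81.8
  2: 55.7
  3: 41.4
  4: 85.0
  → nearest: 3 (41.4)
R at (-35.0, 51.5):
  1: 83.4
  2: 29.4
  3: 25.4
  4: 86.6
  → nearest: 3 (25.4)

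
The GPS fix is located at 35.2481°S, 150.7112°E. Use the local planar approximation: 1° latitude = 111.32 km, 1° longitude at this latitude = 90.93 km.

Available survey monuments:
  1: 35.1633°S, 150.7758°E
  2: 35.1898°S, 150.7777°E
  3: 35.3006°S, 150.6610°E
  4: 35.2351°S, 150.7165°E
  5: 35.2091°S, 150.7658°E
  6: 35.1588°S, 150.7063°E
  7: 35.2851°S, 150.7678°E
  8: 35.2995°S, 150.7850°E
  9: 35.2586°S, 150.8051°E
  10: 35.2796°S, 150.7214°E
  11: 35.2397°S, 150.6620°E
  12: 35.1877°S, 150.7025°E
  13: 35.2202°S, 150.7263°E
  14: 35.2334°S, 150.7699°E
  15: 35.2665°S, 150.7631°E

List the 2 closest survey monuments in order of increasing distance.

4, 13

Distances from 35.2481°S, 150.7112°E:
1: √((0.0848·111.32)² + (0.0646·90.93)²) = √(89.112392 + 34.504792) = 11.1183 km
2: √((0.0583·111.32)² + (0.0665·90.93)²) = √(42.119529 + 36.564334) = 8.8704 km
3: √((-0.0525·111.32)² + (-0.0502·90.93)²) = √(34.155842 + 20.836358) = 7.4157 km
4: √((0.0130·111.32)² + (0.0053·90.93)²) = √(2.094272 + 0.232256) = 1.5253 km
5: √((0.0390·111.32)² + (0.0546·90.93)²) = √(18.848449 + 24.649021) = 6.5953 km
6: √((0.0893·111.32)² + (-0.0049·90.93)²) = √(98.821016 + 0.198521) = 9.9509 km
7: √((-0.0370·111.32)² + (0.0566·90.93)²) = √(16.964843 + 26.487883) = 6.5919 km
8: √((-0.0514·111.32)² + (0.0738·90.93)²) = √(32.739545 + 45.032609) = 8.8189 km
9: √((-0.0105·111.32)² + (0.0939·90.93)²) = √(1.366234 + 72.903028) = 8.6180 km
10: √((-0.0315·111.32)² + (0.0102·90.93)²) = √(12.296103 + 0.860230) = 3.6272 km
11: √((0.0084·111.32)² + (-0.0492·90.93)²) = √(0.874390 + 20.014493) = 4.5704 km
12: √((0.0604·111.32)² + (-0.0087·90.93)²) = √(45.208518 + 0.625825) = 6.7701 km
13: √((0.0279·111.32)² + (0.0151·90.93)²) = √(9.646168 + 1.885247) = 3.3958 km
14: √((0.0147·111.32)² + (0.0587·90.93)²) = √(2.677818 + 28.489878) = 5.5828 km
15: √((-0.0184·111.32)² + (0.0519·90.93)²) = √(4.195484 + 22.271481) = 5.1446 km
Sorted: 4 (1.5253 km) < 13 (3.3958 km) < 10 (3.6272 km) < 11 (4.5704 km) < …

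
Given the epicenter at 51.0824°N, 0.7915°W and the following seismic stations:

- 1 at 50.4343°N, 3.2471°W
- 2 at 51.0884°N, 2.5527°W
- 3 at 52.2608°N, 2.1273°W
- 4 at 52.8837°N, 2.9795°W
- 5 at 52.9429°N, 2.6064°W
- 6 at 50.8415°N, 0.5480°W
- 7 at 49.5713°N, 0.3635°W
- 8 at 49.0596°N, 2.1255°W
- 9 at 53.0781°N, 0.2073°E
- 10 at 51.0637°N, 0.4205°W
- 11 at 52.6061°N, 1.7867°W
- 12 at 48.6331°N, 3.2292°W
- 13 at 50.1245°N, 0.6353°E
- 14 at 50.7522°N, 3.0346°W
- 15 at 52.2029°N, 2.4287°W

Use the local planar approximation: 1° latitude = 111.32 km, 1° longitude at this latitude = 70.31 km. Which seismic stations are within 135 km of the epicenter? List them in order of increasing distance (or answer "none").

10, 6, 2

Distances from 51.0824°N, 0.7915°W:
1: √((-0.6481·111.32)² + (-2.4556·70.31)²) = √(5205.116308 + 29809.139901) = 187.1210 km
2: √((0.0060·111.32)² + (-1.7612·70.31)²) = √(0.446117 + 15333.861966) = 123.8318 km
3: √((1.1784·111.32)² + (-1.3358·70.31)²) = √(17208.058072 + 8820.984808) = 161.3352 km
4: √((1.8013·111.32)² + (-2.1880·70.31)²) = √(40208.557545 + 23666.216393) = 252.7346 km
5: √((1.8605·111.32)² + (-1.8149·70.31)²) = √(42894.908330 + 16283.194000) = 243.2655 km
6: √((-0.2409·111.32)² + (0.2435·70.31)²) = √(719.150845 + 293.111007) = 31.8161 km
7: √((-1.5111·111.32)² + (0.4280·70.31)²) = √(28296.505578 + 905.569390) = 170.8861 km
8: √((-2.0228·111.32)² + (-1.3340·70.31)²) = √(50705.174918 + 8797.228146) = 243.9311 km
9: √((1.9957·111.32)² + (0.9988·70.31)²) = √(49355.653881 + 4931.638828) = 232.9963 km
10: √((-0.0187·111.32)² + (0.3710·70.31)²) = √(4.333408 + 680.427747) = 26.1679 km
11: √((1.5237·111.32)² + (-0.9952·70.31)²) = √(28770.362267 + 4896.152436) = 183.4844 km
12: √((-2.4493·111.32)² + (-2.4377·70.31)²) = √(74341.335780 + 29376.138732) = 322.0520 km
13: √((-0.9579·111.32)² + (1.4268·70.31)²) = √(11370.687967 + 10063.762920) = 146.4051 km
14: √((-0.3302·111.32)² + (-2.2431·70.31)²) = √(1351.140566 + 24873.188812) = 161.9393 km
15: √((1.1205·111.32)² + (-1.6372·70.31)²) = √(15558.585724 + 13250.664799) = 169.7329 km
Threshold 135 km: 10 (26.1679 km), 6 (31.8161 km), 2 (123.8318 km) are within range.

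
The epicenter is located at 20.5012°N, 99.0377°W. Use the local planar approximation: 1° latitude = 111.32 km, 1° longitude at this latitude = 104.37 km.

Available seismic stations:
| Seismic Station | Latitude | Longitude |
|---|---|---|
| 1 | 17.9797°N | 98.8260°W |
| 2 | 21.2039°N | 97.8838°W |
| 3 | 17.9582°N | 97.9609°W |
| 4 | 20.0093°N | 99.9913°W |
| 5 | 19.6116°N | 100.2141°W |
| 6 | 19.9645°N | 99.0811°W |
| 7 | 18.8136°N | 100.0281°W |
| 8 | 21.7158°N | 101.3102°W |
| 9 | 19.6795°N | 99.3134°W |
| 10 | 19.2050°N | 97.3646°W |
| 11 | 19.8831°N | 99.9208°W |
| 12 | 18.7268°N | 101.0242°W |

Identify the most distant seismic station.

Distances from 20.5012°N, 99.0377°W:
1: √((-2.5215·111.32)² + (0.2117·104.37)²) = √(78788.773576 + 488.194726) = 281.5617 km
2: √((0.7027·111.32)² + (1.1539·104.37)²) = √(6119.082413 + 14503.997413) = 143.6074 km
3: √((-2.5430·111.32)² + (1.0768·104.37)²) = √(80138.113687 + 12630.526684) = 304.5794 km
4: √((-0.4919·111.32)² + (-0.9536·104.37)²) = √(2998.472295 + 9905.669910) = 113.5964 km
5: √((-0.8896·111.32)² + (-1.1764·104.37)²) = √(9806.994772 + 15075.141547) = 157.7407 km
6: √((-0.5367·111.32)² + (-0.0434·104.37)²) = √(3569.518079 + 20.517802) = 59.9169 km
7: √((-1.6876·111.32)² + (-0.9904·104.37)²) = √(35292.744228 + 10684.953347) = 214.4241 km
8: √((1.2146·111.32)² + (-2.2725·104.37)²) = √(18281.547235 + 56254.743748) = 273.0134 km
9: √((-0.8217·111.32)² + (-0.2757·104.37)²) = √(8367.061656 + 827.989633) = 95.8908 km
10: √((-1.2962·111.32)² + (1.6731·104.37)²) = √(20820.465232 + 30492.649752) = 226.5240 km
11: √((-0.6181·111.32)² + (-0.8831·104.37)²) = √(4734.388387 + 8495.151659) = 115.0197 km
12: √((-1.7744·111.32)² + (-1.9865·104.37)²) = √(39016.602847 + 42986.145634) = 286.3612 km
Maximum: 3 at 304.5794 km.

3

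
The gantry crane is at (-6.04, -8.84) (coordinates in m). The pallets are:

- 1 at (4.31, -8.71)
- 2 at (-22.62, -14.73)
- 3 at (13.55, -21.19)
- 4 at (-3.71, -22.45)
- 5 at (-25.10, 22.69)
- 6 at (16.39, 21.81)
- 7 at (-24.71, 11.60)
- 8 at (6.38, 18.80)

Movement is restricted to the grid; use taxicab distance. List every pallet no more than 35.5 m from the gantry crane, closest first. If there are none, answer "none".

Distances from (-6.04, -8.84):
1: 10.48 m
2: 22.47 m
3: 31.94 m
4: 15.94 m
5: 50.59 m
6: 53.08 m
7: 39.11 m
8: 40.06 m
Threshold 35.5 m: 1 (10.48 m), 4 (15.94 m), 2 (22.47 m), 3 (31.94 m) are within range.

1, 4, 2, 3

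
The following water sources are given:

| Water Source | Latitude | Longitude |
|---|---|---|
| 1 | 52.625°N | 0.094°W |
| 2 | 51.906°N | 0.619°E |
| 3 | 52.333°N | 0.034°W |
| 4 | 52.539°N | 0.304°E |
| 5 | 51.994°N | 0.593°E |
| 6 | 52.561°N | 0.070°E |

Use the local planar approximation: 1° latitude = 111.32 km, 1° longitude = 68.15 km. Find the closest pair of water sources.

Pairwise distances:
1–2: √((-0.719·111.32)² + (0.713·68.15)²) = √(6406.25433 + 2361.08042) = 93.634 km
1–3: √((-0.292·111.32)² + (0.060·68.15)²) = √(1056.60363 + 16.71992) = 32.762 km
1–4: √((-0.086·111.32)² + (0.398·68.15)²) = √(91.65229 + 735.69510) = 28.764 km
1–5: √((-0.631·111.32)² + (0.687·68.15)²) = √(4934.06781 + 2192.02344) = 84.416 km
1–6: √((-0.064·111.32)² + (0.164·68.15)²) = √(50.75822 + 124.91639) = 13.254 km
2–3: √((0.427·111.32)² + (-0.653·68.15)²) = √(2259.44693 + 1980.42355) = 65.114 km
2–4: √((0.633·111.32)² + (-0.315·68.15)²) = √(4965.39515 + 460.84282) = 73.663 km
2–5: √((0.088·111.32)² + (-0.026·68.15)²) = √(95.96475 + 3.13963) = 9.955 km
2–6: √((0.655·111.32)² + (-0.549·68.15)²) = √(5316.53889 + 1399.83359) = 81.953 km
3–4: √((0.206·111.32)² + (0.338·68.15)²) = √(525.87295 + 530.59740) = 32.503 km
3–5: √((-0.339·111.32)² + (0.627·68.15)²) = √(1424.11740 + 1825.85717) = 57.009 km
3–6: √((0.228·111.32)² + (0.104·68.15)²) = √(644.19313 + 50.23407) = 26.352 km
4–5: √((-0.545·111.32)² + (0.289·68.15)²) = √(3680.77610 + 387.90681) = 63.786 km
4–6: √((0.022·111.32)² + (-0.234·68.15)²) = √(5.99780 + 254.31000) = 16.134 km
5–6: √((0.567·111.32)² + (-0.523·68.15)²) = √(3983.93747 + 1270.38424) = 72.487 km
Closest pair: 2–5 at 9.955 km.

2 and 5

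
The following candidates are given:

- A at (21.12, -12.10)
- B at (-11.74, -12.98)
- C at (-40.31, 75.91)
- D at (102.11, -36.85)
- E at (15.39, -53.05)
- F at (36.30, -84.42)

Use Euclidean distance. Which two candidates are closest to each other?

Pairwise distances:
A–B: 32.87
A–C: 107.33
A–D: 84.69
A–E: 41.35
A–F: 73.90
B–C: 93.37
B–D: 116.33
B–E: 48.39
B–F: 86.09
C–D: 181.65
C–E: 140.47
C–F: 177.69
D–E: 88.22
D–F: 81.20
E–F: 37.70
Closest pair: A–B at 32.87.

A and B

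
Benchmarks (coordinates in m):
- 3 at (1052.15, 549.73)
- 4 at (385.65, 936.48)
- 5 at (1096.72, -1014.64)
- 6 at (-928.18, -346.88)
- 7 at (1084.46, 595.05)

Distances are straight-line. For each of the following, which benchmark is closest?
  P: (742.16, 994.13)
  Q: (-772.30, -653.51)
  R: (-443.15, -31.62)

P→4; Q→6; R→6

P at (742.16, 994.13):
  3: √((309.99)² + (-444.40)²) = √(96093.8001 + 197491.3600) = 541.83 m
  4: √((-356.51)² + (-57.65)²) = √(127099.3801 + 3323.5225) = 361.14 m
  5: √((354.56)² + (-2008.77)²) = √(125712.7936 + 4035156.9129) = 2039.82 m
  6: √((-1670.34)² + (-1341.01)²) = √(2790035.7156 + 1798307.8201) = 2142.04 m
  7: √((342.30)² + (-399.08)²) = √(117169.2900 + 159264.8464) = 525.77 m
  → nearest: 4 (361.14 m)
Q at (-772.30, -653.51):
  3: √((1824.45)² + (1203.24)²) = √(3328617.8025 + 1447786.4976) = 2185.50 m
  4: √((1157.95)² + (1589.99)²) = √(1340848.2025 + 2528068.2001) = 1966.96 m
  5: √((1869.02)² + (-361.13)²) = √(3493235.7604 + 130414.8769) = 1903.59 m
  6: √((-155.88)² + (306.63)²) = √(24298.5744 + 94021.9569) = 343.98 m
  7: √((1856.76)² + (1248.56)²) = √(3447557.6976 + 1558902.0736) = 2237.51 m
  → nearest: 6 (343.98 m)
R at (-443.15, -31.62):
  3: √((1495.30)² + (581.35)²) = √(2235922.0900 + 337967.8225) = 1604.33 m
  4: √((828.80)² + (968.10)²) = √(686909.4400 + 937217.6100) = 1274.41 m
  5: √((1539.87)² + (-983.02)²) = √(2371199.6169 + 966328.3204) = 1826.89 m
  6: √((-485.03)² + (-315.26)²) = √(235254.1009 + 99388.8676) = 578.48 m
  7: √((1527.61)² + (626.67)²) = √(2333592.3121 + 392715.2889) = 1651.15 m
  → nearest: 6 (578.48 m)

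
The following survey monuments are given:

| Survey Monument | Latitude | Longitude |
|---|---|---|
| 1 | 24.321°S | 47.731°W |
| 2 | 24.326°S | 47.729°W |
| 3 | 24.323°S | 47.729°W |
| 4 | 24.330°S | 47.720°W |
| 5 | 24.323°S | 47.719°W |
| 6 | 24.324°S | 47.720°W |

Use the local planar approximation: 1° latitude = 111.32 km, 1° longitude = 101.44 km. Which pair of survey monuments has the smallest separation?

5 and 6

Pairwise distances:
5–6: 0.151 km
1–3: 0.301 km
2–3: 0.334 km
1–2: 0.592 km
4–6: 0.668 km
4–5: 0.786 km
3–6: 0.920 km
2–6: 0.940 km
3–5: 1.014 km
2–4: 1.016 km
2–5: 1.068 km
1–6: 1.165 km
3–4: 1.200 km
1–5: 1.237 km
1–4: 1.500 km
Closest pair: 5–6 at 0.151 km.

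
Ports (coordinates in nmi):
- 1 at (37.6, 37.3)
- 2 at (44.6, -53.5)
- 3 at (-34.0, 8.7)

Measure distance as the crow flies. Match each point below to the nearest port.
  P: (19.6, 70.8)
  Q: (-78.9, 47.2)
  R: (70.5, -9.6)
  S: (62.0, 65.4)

P at (19.6, 70.8):
  1: 38.0 nmi
  2: 126.8 nmi
  3: 82.0 nmi
  → nearest: 1 (38.0 nmi)
Q at (-78.9, 47.2):
  1: 116.9 nmi
  2: 159.4 nmi
  3: 59.1 nmi
  → nearest: 3 (59.1 nmi)
R at (70.5, -9.6):
  1: 57.3 nmi
  2: 51.0 nmi
  3: 106.1 nmi
  → nearest: 2 (51.0 nmi)
S at (62.0, 65.4):
  1: 37.2 nmi
  2: 120.2 nmi
  3: 111.5 nmi
  → nearest: 1 (37.2 nmi)

P→1; Q→3; R→2; S→1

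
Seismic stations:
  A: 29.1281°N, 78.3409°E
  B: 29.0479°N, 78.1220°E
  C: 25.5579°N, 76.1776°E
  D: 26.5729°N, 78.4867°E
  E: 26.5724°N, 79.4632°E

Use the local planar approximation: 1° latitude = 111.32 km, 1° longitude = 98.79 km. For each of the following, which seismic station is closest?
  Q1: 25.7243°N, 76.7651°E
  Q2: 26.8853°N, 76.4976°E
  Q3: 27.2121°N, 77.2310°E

Q1→C; Q2→C; Q3→D

Q1 at 25.7243°N, 76.7651°E:
  A: 409.6434 km
  B: 393.5180 km
  C: 60.9234 km
  D: 194.5507 km
  E: 282.7715 km
  → nearest: C (60.9234 km)
Q2 at 26.8853°N, 76.4976°E:
  A: 309.0220 km
  B: 289.3235 km
  C: 151.1099 km
  D: 199.5568 km
  E: 295.0350 km
  → nearest: C (151.1099 km)
Q3 at 27.2121°N, 77.2310°E:
  A: 239.8223 km
  B: 222.5115 km
  C: 211.5164 km
  D: 143.0094 km
  E: 231.7320 km
  → nearest: D (143.0094 km)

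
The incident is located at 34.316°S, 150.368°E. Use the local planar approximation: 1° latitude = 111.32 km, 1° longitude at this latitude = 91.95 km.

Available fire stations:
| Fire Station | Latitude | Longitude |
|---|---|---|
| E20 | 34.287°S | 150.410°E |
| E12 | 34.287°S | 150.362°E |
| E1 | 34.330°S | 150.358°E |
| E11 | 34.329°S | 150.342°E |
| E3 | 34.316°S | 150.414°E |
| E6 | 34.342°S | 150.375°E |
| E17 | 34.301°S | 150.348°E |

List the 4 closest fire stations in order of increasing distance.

E1, E17, E11, E6

Distances from 34.316°S, 150.368°E:
E20: 5.033 km
E12: 3.275 km
E1: 1.810 km
E11: 2.795 km
E3: 4.230 km
E6: 2.965 km
E17: 2.484 km
Sorted: E1 (1.810 km) < E17 (2.484 km) < E11 (2.795 km) < E6 (2.965 km) < E12 (3.275 km) < E3 (4.230 km) < …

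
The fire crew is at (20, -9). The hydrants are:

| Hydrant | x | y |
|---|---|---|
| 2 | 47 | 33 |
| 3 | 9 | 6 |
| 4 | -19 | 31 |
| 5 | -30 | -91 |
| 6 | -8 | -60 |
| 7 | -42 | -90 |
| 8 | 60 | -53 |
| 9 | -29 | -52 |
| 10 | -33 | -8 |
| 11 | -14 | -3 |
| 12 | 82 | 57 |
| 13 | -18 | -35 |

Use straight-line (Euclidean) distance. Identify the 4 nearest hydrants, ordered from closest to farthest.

Distances from (20, -9):
2: √((27)² + (42)²) = √(729.000 + 1764.000) = 49.9
3: √((-11)² + (15)²) = √(121.000 + 225.000) = 18.6
4: √((-39)² + (40)²) = √(1521.000 + 1600.000) = 55.9
5: √((-50)² + (-82)²) = √(2500.000 + 6724.000) = 96.0
6: √((-28)² + (-51)²) = √(784.000 + 2601.000) = 58.2
7: √((-62)² + (-81)²) = √(3844.000 + 6561.000) = 102.0
8: √((40)² + (-44)²) = √(1600.000 + 1936.000) = 59.5
9: √((-49)² + (-43)²) = √(2401.000 + 1849.000) = 65.2
10: √((-53)² + (1)²) = √(2809.000 + 1.000) = 53.0
11: √((-34)² + (6)²) = √(1156.000 + 36.000) = 34.5
12: √((62)² + (66)²) = √(3844.000 + 4356.000) = 90.6
13: √((-38)² + (-26)²) = √(1444.000 + 676.000) = 46.0
Sorted: 3 (18.6) < 11 (34.5) < 13 (46.0) < 2 (49.9) < 10 (53.0) < 4 (55.9) < …

3, 11, 13, 2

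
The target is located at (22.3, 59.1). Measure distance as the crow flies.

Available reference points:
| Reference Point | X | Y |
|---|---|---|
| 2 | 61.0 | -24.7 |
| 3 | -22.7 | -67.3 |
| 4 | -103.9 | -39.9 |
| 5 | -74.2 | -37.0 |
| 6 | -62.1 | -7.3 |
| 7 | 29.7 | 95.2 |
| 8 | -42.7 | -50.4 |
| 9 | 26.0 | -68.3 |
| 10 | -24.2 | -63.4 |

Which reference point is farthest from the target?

4

Distances from (22.3, 59.1):
2: 92.3
3: 134.2
4: 160.4
5: 136.2
6: 107.4
7: 36.9
8: 127.3
9: 127.5
10: 131.0
Maximum: 4 at 160.4.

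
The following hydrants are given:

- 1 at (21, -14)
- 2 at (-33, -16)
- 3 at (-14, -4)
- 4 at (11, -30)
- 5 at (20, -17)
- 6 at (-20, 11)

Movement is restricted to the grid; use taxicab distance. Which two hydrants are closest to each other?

1 and 5

Pairwise distances:
1–2: |-54| + |-2| = 54 + 2 = 56
1–3: |-35| + |10| = 35 + 10 = 45
1–4: |-10| + |-16| = 10 + 16 = 26
1–5: |-1| + |-3| = 1 + 3 = 4
1–6: |-41| + |25| = 41 + 25 = 66
2–3: |19| + |12| = 19 + 12 = 31
2–4: |44| + |-14| = 44 + 14 = 58
2–5: |53| + |-1| = 53 + 1 = 54
2–6: |13| + |27| = 13 + 27 = 40
3–4: |25| + |-26| = 25 + 26 = 51
3–5: |34| + |-13| = 34 + 13 = 47
3–6: |-6| + |15| = 6 + 15 = 21
4–5: |9| + |13| = 9 + 13 = 22
4–6: |-31| + |41| = 31 + 41 = 72
5–6: |-40| + |28| = 40 + 28 = 68
Closest pair: 1–5 at 4.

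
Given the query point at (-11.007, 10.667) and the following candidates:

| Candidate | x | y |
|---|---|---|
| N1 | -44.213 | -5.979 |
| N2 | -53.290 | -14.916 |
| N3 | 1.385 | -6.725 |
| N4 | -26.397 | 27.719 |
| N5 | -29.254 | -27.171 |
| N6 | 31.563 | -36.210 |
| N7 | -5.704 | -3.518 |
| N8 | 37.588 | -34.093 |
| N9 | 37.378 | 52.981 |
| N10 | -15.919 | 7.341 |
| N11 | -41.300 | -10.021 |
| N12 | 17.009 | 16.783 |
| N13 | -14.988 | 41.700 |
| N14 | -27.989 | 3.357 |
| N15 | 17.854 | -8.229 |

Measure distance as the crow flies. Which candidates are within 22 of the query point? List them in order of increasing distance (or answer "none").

N10, N7, N14, N3

Distances from (-11.007, 10.667):
N1: √((-33.206)² + (-16.646)²) = √(1102.63844 + 277.08932) = 37.145
N2: √((-42.283)² + (-25.583)²) = √(1787.85209 + 654.48989) = 49.420
N3: √((12.392)² + (-17.392)²) = √(153.56166 + 302.48166) = 21.355
N4: √((-15.390)² + (17.052)²) = √(236.85210 + 290.77070) = 22.970
N5: √((-18.247)² + (-37.838)²) = √(332.95301 + 1431.71424) = 42.008
N6: √((42.570)² + (-46.877)²) = √(1812.20490 + 2197.45313) = 63.322
N7: √((5.303)² + (-14.185)²) = √(28.12181 + 201.21422) = 15.144
N8: √((48.595)² + (-44.760)²) = √(2361.47402 + 2003.45760) = 66.068
N9: √((48.385)² + (42.314)²) = √(2341.10822 + 1790.47460) = 64.277
N10: √((-4.912)² + (-3.326)²) = √(24.12774 + 11.06228) = 5.932
N11: √((-30.293)² + (-20.688)²) = √(917.66585 + 427.99334) = 36.683
N12: √((28.016)² + (6.116)²) = √(784.89626 + 37.40546) = 28.676
N13: √((-3.981)² + (31.033)²) = √(15.84836 + 963.04709) = 31.287
N14: √((-16.982)² + (-7.310)²) = √(288.38832 + 53.43610) = 18.488
N15: √((28.861)² + (-18.896)²) = √(832.95732 + 357.05882) = 34.497
Threshold 22: N10 (5.932), N7 (15.144), N14 (18.488), N3 (21.355) are within range.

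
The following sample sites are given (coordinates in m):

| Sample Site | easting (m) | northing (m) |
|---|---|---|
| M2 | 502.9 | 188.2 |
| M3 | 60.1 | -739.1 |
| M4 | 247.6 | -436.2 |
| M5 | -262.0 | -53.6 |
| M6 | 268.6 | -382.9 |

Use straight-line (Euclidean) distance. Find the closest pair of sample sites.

M4 and M6

Pairwise distances:
M4–M6: √((21.0)² + (53.3)²) = √(441.000 + 2840.890) = 57.3 m
M3–M4: √((187.5)² + (302.9)²) = √(35156.250 + 91748.410) = 356.2 m
M3–M6: √((208.5)² + (356.2)²) = √(43472.250 + 126878.440) = 412.7 m
M2–M6: √((-234.3)² + (-571.1)²) = √(54896.490 + 326155.210) = 617.3 m
M5–M6: √((530.6)² + (-329.3)²) = √(281536.360 + 108438.490) = 624.5 m
M4–M5: √((-509.6)² + (382.6)²) = √(259692.160 + 146382.760) = 637.2 m
M2–M4: √((-255.3)² + (-624.4)²) = √(65178.090 + 389875.360) = 674.6 m
M3–M5: √((-322.1)² + (685.5)²) = √(103748.410 + 469910.250) = 757.4 m
M2–M5: √((-764.9)² + (-241.8)²) = √(585072.010 + 58467.240) = 802.2 m
M2–M3: √((-442.8)² + (-927.3)²) = √(196071.840 + 859885.290) = 1027.6 m
Closest pair: M4–M6 at 57.3 m.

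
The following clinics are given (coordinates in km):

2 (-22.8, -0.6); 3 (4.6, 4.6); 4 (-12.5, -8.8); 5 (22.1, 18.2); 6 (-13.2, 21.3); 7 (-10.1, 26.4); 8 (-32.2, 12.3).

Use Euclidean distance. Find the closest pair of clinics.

Pairwise distances:
2–3: 27.9 km
2–4: 13.2 km
2–5: 48.7 km
2–6: 23.9 km
2–7: 29.8 km
2–8: 16.0 km
3–4: 21.7 km
3–5: 22.2 km
3–6: 24.4 km
3–7: 26.3 km
3–8: 37.6 km
4–5: 43.9 km
4–6: 30.1 km
4–7: 35.3 km
4–8: 28.9 km
5–6: 35.4 km
5–7: 33.2 km
5–8: 54.6 km
6–7: 6.0 km
6–8: 21.0 km
7–8: 26.2 km
Closest pair: 6–7 at 6.0 km.

6 and 7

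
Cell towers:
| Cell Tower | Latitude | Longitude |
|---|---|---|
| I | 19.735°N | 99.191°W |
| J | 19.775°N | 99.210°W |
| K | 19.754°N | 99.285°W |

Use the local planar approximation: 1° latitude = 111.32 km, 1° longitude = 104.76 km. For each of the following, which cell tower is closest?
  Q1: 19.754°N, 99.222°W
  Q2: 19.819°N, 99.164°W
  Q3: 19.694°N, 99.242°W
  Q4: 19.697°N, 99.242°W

Q1 at 19.754°N, 99.222°W:
  I: √((-0.019·111.32)² + (0.031·104.76)²) = √(4.47356 + 10.54665) = 3.876 km
  J: √((0.021·111.32)² + (0.012·104.76)²) = √(5.46493 + 1.58035) = 2.654 km
  K: √((0.000·111.32)² + (-0.063·104.76)²) = √(0.00000 + 43.55842) = 6.600 km
  → nearest: J (2.654 km)
Q2 at 19.819°N, 99.164°W:
  I: √((-0.084·111.32)² + (-0.027·104.76)²) = √(87.43896 + 8.00053) = 9.769 km
  J: √((-0.044·111.32)² + (-0.046·104.76)²) = √(23.99119 + 23.22238) = 6.871 km
  K: √((-0.065·111.32)² + (-0.121·104.76)²) = √(52.35680 + 160.67996) = 14.596 km
  → nearest: J (6.871 km)
Q3 at 19.694°N, 99.242°W:
  I: √((0.041·111.32)² + (0.051·104.76)²) = √(20.83119 + 28.54508) = 7.027 km
  J: √((0.081·111.32)² + (0.032·104.76)²) = √(81.30485 + 11.23805) = 9.620 km
  K: √((0.060·111.32)² + (-0.043·104.76)²) = √(44.61171 + 20.29214) = 8.056 km
  → nearest: I (7.027 km)
Q4 at 19.697°N, 99.242°W:
  I: √((0.038·111.32)² + (0.051·104.76)²) = √(17.89425 + 28.54508) = 6.815 km
  J: √((0.078·111.32)² + (0.032·104.76)²) = √(75.39379 + 11.23805) = 9.308 km
  K: √((0.057·111.32)² + (-0.043·104.76)²) = √(40.26207 + 20.29214) = 7.782 km
  → nearest: I (6.815 km)

Q1→J; Q2→J; Q3→I; Q4→I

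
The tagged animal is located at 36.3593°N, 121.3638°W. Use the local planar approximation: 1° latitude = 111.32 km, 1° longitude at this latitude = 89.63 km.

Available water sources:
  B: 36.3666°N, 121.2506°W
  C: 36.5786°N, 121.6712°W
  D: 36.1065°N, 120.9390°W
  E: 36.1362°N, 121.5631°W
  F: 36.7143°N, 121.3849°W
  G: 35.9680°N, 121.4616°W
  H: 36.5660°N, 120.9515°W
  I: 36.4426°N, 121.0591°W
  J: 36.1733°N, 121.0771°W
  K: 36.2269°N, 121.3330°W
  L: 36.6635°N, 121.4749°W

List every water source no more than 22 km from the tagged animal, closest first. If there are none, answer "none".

B, K

Distances from 36.3593°N, 121.3638°W:
B: √((0.0073·111.32)² + (0.1132·89.63)²) = √(0.660377 + 102.943670) = 10.1786 km
C: √((0.2193·111.32)² + (-0.3074·89.63)²) = √(595.968984 + 759.127141) = 36.8116 km
D: √((-0.2528·111.32)² + (0.4248·89.63)²) = √(791.955054 + 1449.692223) = 47.3460 km
E: √((-0.2231·111.32)² + (-0.1993·89.63)²) = √(616.801663 + 319.096022) = 30.5924 km
F: √((0.3550·111.32)² + (-0.0211·89.63)²) = √(1561.719746 + 3.576611) = 39.5638 km
G: √((-0.3913·111.32)² + (-0.0978·89.63)²) = √(1897.431434 + 76.839495) = 44.4328 km
H: √((0.2067·111.32)² + (0.4123·89.63)²) = √(529.452921 + 1365.631301) = 43.5326 km
I: √((0.0833·111.32)² + (0.3047·89.63)²) = √(85.987713 + 745.850356) = 28.8416 km
J: √((-0.1860·111.32)² + (0.2867·89.63)²) = √(428.718558 + 660.331749) = 33.0008 km
K: √((-0.1324·111.32)² + (0.0308·89.63)²) = √(217.231282 + 7.620934) = 14.9951 km
L: √((0.3042·111.32)² + (-0.1111·89.63)²) = √(1146.739612 + 99.159633) = 35.2973 km
Threshold 22 km: B (10.1786 km), K (14.9951 km) are within range.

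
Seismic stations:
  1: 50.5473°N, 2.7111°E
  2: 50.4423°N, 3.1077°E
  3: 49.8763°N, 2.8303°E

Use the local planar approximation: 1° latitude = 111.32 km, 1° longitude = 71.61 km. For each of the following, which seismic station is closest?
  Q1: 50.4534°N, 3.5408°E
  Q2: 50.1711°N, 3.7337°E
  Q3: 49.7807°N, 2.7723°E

Q1 at 50.4534°N, 3.5408°E:
  1: √((0.0939·111.32)² + (-0.8297·71.61)²) = √(109.264122 + 3530.120479) = 60.3273 km
  2: √((-0.0111·111.32)² + (-0.4331·71.61)²) = √(1.526836 + 961.886246) = 31.0389 km
  3: √((-0.5771·111.32)² + (-0.7105·71.61)²) = √(4127.133754 + 2588.662974) = 81.9500 km
  → nearest: 2 (31.0389 km)
Q2 at 50.1711°N, 3.7337°E:
  1: √((0.3762·111.32)² + (-1.0226·71.61)²) = √(1753.815798 + 5362.396516) = 84.3576 km
  2: √((0.2712·111.32)² + (-0.6260·71.61)²) = √(911.435134 + 2009.537032) = 54.0460 km
  3: √((-0.2948·111.32)² + (-0.9034·71.61)²) = √(1076.964415 + 4185.116192) = 72.5402 km
  → nearest: 2 (54.0460 km)
Q3 at 49.7807°N, 2.7723°E:
  1: √((0.7666·111.32)² + (-0.0612·71.61)²) = √(7282.559225 + 19.206587) = 85.4504 km
  2: √((0.6616·111.32)² + (0.3354·71.61)²) = √(5424.221158 + 576.864036) = 77.4667 km
  3: √((0.0956·111.32)² + (0.0580·71.61)²) = √(113.256251 + 17.250565) = 11.4240 km
  → nearest: 3 (11.4240 km)

Q1→2; Q2→2; Q3→3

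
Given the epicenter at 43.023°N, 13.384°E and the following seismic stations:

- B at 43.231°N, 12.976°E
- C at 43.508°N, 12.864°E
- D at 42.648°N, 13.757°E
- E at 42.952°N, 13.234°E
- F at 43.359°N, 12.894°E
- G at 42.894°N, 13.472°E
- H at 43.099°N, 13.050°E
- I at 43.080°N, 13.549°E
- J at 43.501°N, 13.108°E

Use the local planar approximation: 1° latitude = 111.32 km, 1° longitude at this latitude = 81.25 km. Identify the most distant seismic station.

Distances from 43.023°N, 13.384°E:
B: 40.436 km
C: 68.557 km
D: 51.586 km
E: 14.526 km
F: 54.627 km
G: 16.042 km
H: 28.426 km
I: 14.832 km
J: 57.743 km
Maximum: C at 68.557 km.

C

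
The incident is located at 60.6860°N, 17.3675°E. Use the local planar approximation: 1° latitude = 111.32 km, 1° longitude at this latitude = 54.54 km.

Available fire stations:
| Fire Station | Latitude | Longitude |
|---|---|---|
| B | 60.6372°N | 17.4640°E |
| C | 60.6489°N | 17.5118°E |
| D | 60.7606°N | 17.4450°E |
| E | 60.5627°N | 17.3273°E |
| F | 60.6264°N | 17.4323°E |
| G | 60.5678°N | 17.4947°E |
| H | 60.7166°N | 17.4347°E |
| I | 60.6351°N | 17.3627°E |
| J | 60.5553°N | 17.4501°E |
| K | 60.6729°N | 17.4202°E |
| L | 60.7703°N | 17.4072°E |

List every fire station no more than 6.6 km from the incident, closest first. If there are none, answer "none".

Distances from 60.6860°N, 17.3675°E:
B: √((-0.0488·111.32)² + (0.0965·54.54)²) = √(29.511144 + 27.700327) = 7.5638 km
C: √((-0.0371·111.32)² + (0.1443·54.54)²) = √(17.056669 + 61.938820) = 8.8879 km
D: √((0.0746·111.32)² + (0.0775·54.54)²) = √(68.964255 + 17.866261) = 9.3183 km
E: √((-0.1233·111.32)² + (-0.0402·54.54)²) = √(188.396378 + 4.807091) = 13.8998 km
F: √((-0.0596·111.32)² + (0.0648·54.54)²) = √(44.018873 + 12.490513) = 7.5173 km
G: √((-0.1182·111.32)² + (0.1272·54.54)²) = √(173.133596 + 48.128740) = 14.8749 km
H: √((0.0306·111.32)² + (0.0672·54.54)²) = √(11.603506 + 13.432870) = 5.0036 km
I: √((-0.0509·111.32)² + (-0.0048·54.54)²) = √(32.105686 + 0.068535) = 5.6722 km
J: √((-0.1307·111.32)² + (0.0826·54.54)²) = √(211.688649 + 20.295061) = 15.2310 km
K: √((-0.0131·111.32)² + (0.0527·54.54)²) = √(2.126616 + 8.261359) = 3.2230 km
L: √((0.0843·111.32)² + (0.0397·54.54)²) = √(88.064636 + 4.688256) = 9.6308 km
Threshold 6.6 km: K (3.2230 km), H (5.0036 km), I (5.6722 km) are within range.

K, H, I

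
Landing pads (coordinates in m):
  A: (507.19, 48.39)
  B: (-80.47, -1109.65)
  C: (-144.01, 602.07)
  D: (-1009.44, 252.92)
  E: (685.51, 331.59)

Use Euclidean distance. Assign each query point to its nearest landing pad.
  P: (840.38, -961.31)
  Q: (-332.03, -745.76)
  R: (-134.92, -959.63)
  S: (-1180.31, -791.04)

P at (840.38, -961.31):
  A: √((-333.19)² + (1009.70)²) = √(111015.5761 + 1019494.0900) = 1063.25 m
  B: √((-920.85)² + (-148.34)²) = √(847964.7225 + 22004.7556) = 932.72 m
  C: √((-984.39)² + (1563.38)²) = √(969023.6721 + 2444157.0244) = 1847.48 m
  D: √((-1849.82)² + (1214.23)²) = √(3421834.0324 + 1474354.4929) = 2212.73 m
  E: √((-154.87)² + (1292.90)²) = √(23984.7169 + 1671590.4100) = 1302.14 m
  → nearest: B (932.72 m)
Q at (-332.03, -745.76):
  A: √((839.22)² + (794.15)²) = √(704290.2084 + 630674.2225) = 1155.41 m
  B: √((251.56)² + (-363.89)²) = √(63282.4336 + 132415.9321) = 442.38 m
  C: √((188.02)² + (1347.83)²) = √(35351.5204 + 1816645.7089) = 1360.88 m
  D: √((-677.41)² + (998.68)²) = √(458884.3081 + 997361.7424) = 1206.75 m
  E: √((1017.54)² + (1077.35)²) = √(1035387.6516 + 1160683.0225) = 1481.91 m
  → nearest: B (442.38 m)
R at (-134.92, -959.63):
  A: √((642.11)² + (1008.02)²) = √(412305.2521 + 1016104.3204) = 1195.16 m
  B: √((54.45)² + (-150.02)²) = √(2964.8025 + 22506.0004) = 159.60 m
  C: √((-9.09)² + (1561.70)²) = √(82.6281 + 2438906.8900) = 1561.73 m
  D: √((-874.52)² + (1212.55)²) = √(764785.2304 + 1470277.5025) = 1495.01 m
  E: √((820.43)² + (1291.22)²) = √(673105.3849 + 1667249.0884) = 1529.82 m
  → nearest: B (159.60 m)
S at (-1180.31, -791.04):
  A: √((1687.50)² + (839.43)²) = √(2847656.2500 + 704642.7249) = 1884.75 m
  B: √((1099.84)² + (-318.61)²) = √(1209648.0256 + 101512.3321) = 1145.06 m
  C: √((1036.30)² + (1393.11)²) = √(1073917.6900 + 1940755.4721) = 1736.28 m
  D: √((170.87)² + (1043.96)²) = √(29196.5569 + 1089852.4816) = 1057.85 m
  E: √((1865.82)² + (1122.63)²) = √(3481284.2724 + 1260298.1169) = 2177.52 m
  → nearest: D (1057.85 m)

P→B; Q→B; R→B; S→D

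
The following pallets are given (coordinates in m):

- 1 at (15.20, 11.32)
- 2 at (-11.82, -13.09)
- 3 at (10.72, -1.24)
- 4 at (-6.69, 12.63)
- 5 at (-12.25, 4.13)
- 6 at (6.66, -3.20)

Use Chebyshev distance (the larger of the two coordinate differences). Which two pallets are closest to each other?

Pairwise distances:
1–2: 27.02 m
1–3: 12.56 m
1–4: 21.89 m
1–5: 27.45 m
1–6: 14.52 m
2–3: 22.54 m
2–4: 25.72 m
2–5: 17.22 m
2–6: 18.48 m
3–4: 17.41 m
3–5: 22.97 m
3–6: 4.06 m
4–5: 8.50 m
4–6: 15.83 m
5–6: 18.91 m
Closest pair: 3–6 at 4.06 m.

3 and 6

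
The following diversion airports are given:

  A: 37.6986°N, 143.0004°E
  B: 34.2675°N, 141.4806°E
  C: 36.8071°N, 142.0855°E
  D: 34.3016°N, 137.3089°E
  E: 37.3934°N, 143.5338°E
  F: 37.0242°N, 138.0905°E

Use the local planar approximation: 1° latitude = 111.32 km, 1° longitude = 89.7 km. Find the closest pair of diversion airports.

A and E

Pairwise distances:
A–E: 58.6816 km
A–C: 128.7783 km
C–E: 145.3858 km
B–C: 287.8681 km
D–F: 311.0832 km
C–F: 359.1655 km
B–D: 374.2207 km
B–E: 393.7081 km
A–B: 405.5498 km
B–F: 432.0240 km
A–F: 446.7708 km
E–F: 489.9907 km
C–D: 511.2445 km
A–D: 635.3258 km
D–E: 655.9271 km
Closest pair: A–E at 58.6816 km.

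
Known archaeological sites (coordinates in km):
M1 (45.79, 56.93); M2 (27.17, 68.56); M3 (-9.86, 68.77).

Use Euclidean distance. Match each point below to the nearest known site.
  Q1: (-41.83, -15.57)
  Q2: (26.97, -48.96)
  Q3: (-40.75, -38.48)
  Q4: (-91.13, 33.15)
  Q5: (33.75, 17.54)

Q1 at (-41.83, -15.57):
  M1: 113.73 km
  M2: 108.81 km
  M3: 90.20 km
  → nearest: M3 (90.20 km)
Q2 at (26.97, -48.96):
  M1: 107.55 km
  M2: 117.52 km
  M3: 123.36 km
  → nearest: M1 (107.55 km)
Q3 at (-40.75, -38.48):
  M1: 128.81 km
  M2: 126.77 km
  M3: 111.61 km
  → nearest: M3 (111.61 km)
Q4 at (-91.13, 33.15):
  M1: 138.97 km
  M2: 123.49 km
  M3: 88.73 km
  → nearest: M3 (88.73 km)
Q5 at (33.75, 17.54):
  M1: 41.19 km
  M2: 51.44 km
  M3: 67.28 km
  → nearest: M1 (41.19 km)

Q1→M3; Q2→M1; Q3→M3; Q4→M3; Q5→M1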